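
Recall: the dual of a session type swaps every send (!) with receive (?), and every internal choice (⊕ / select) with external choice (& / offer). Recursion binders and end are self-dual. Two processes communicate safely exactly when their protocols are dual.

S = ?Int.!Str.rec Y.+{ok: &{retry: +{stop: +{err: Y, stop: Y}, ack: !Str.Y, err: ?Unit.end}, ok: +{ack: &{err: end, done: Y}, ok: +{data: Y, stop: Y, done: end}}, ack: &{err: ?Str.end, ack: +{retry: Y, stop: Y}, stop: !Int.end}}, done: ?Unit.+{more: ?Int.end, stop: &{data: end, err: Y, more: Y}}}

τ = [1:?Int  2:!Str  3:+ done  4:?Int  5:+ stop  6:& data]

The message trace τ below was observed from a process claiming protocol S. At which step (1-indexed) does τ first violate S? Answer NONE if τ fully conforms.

4

@1 ?Int  ok  now at !Str.rec Y.…
@2 !Str  ok  now at rec Y.…
@3 + done  ok  now at ?Unit.+{more: ?Int.end, stop: &{data: end, err: rec Y.…, more: rec Y.…}}
@4 got ?Int, protocol expects ?Unit  ✗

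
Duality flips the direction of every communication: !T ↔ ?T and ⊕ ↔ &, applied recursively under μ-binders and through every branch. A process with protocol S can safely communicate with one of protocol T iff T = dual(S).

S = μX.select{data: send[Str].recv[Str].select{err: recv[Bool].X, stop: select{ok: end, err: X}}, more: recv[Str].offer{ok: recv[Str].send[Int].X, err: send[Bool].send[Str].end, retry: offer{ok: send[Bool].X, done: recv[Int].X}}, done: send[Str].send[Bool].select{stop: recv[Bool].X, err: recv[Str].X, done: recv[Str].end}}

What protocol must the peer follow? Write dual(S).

μX.offer{data: recv[Str].send[Str].offer{err: send[Bool].X, stop: offer{ok: end, err: X}}, more: send[Str].select{ok: send[Str].recv[Int].X, err: recv[Bool].recv[Str].end, retry: select{ok: recv[Bool].X, done: send[Int].X}}, done: recv[Str].recv[Bool].offer{stop: send[Bool].X, err: send[Str].X, done: send[Str].end}}

μX ↦ μX  (μ self-dual)
  select{data,more,done} ↦ offer{data,more,done}  (⊕→&)
    • data:
      send[Str] ↦ recv[Str]
        recv[Str] ↦ send[Str]
          select{err,stop} ↦ offer{err,stop}  (⊕→&)
            • err:
              recv[Bool] ↦ send[Bool]
                dual(X) = X
            • stop:
              select{ok,err} ↦ offer{ok,err}  (⊕→&)
                • ok:
                  dual(end) = end
                • err:
                  dual(X) = X
    • more:
      recv[Str] ↦ send[Str]
        offer{ok,err,retry} ↦ select{ok,err,retry}  (&→⊕)
          • ok:
            recv[Str] ↦ send[Str]
              send[Int] ↦ recv[Int]
                dual(X) = X
          • err:
            send[Bool] ↦ recv[Bool]
              send[Str] ↦ recv[Str]
                dual(end) = end
          • retry:
            offer{ok,done} ↦ select{ok,done}  (&→⊕)
              • ok:
                send[Bool] ↦ recv[Bool]
                  dual(X) = X
              • done:
                recv[Int] ↦ send[Int]
                  dual(X) = X
    • done:
      send[Str] ↦ recv[Str]
        send[Bool] ↦ recv[Bool]
          select{stop,err,done} ↦ offer{stop,err,done}  (⊕→&)
            • stop:
              recv[Bool] ↦ send[Bool]
                dual(X) = X
            • err:
              recv[Str] ↦ send[Str]
                dual(X) = X
            • done:
              recv[Str] ↦ send[Str]
                dual(end) = end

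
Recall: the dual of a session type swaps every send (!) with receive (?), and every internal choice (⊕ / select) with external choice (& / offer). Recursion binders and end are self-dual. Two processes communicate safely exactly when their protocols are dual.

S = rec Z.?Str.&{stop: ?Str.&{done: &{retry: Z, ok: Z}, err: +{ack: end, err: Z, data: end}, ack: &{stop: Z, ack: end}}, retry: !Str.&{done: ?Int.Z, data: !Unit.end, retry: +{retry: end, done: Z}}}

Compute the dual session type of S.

rec Z = rec Z  (rec unchanged)
  ?Str = !Str
    &{stop,retry} = +{stop,retry}  (external→internal)
      [stop]
        ?Str = !Str
          &{done,err,ack} = +{done,err,ack}  (external→internal)
            [done]
              &{retry,ok} = +{retry,ok}  (external→internal)
                [retry]
                  Z ↦ Z
                [ok]
                  Z ↦ Z
            [err]
              +{ack,err,data} = &{ack,err,data}  (⊕→&)
                [ack]
                  end ↦ end
                [err]
                  Z ↦ Z
                [data]
                  end ↦ end
            [ack]
              &{stop,ack} = +{stop,ack}  (external→internal)
                [stop]
                  Z ↦ Z
                [ack]
                  end ↦ end
      [retry]
        !Str = ?Str
          &{done,data,retry} = +{done,data,retry}  (external→internal)
            [done]
              ?Int = !Int
                Z ↦ Z
            [data]
              !Unit = ?Unit
                end ↦ end
            [retry]
              +{retry,done} = &{retry,done}  (⊕→&)
                [retry]
                  end ↦ end
                [done]
                  Z ↦ Z

rec Z.!Str.+{stop: !Str.+{done: +{retry: Z, ok: Z}, err: &{ack: end, err: Z, data: end}, ack: +{stop: Z, ack: end}}, retry: ?Str.+{done: !Int.Z, data: ?Unit.end, retry: &{retry: end, done: Z}}}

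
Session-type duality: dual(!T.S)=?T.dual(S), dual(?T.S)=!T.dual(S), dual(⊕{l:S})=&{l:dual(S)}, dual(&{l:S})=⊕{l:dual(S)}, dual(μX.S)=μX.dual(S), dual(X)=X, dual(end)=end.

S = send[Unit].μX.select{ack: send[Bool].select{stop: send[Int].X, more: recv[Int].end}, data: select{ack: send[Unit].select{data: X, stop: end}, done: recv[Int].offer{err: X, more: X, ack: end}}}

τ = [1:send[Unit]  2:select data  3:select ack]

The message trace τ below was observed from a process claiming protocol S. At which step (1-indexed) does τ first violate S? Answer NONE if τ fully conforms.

@1 send[Unit]  match  state: μX.…
@2 select data  match  state: select{ack: send[Unit].select{data: μX.…, stop: end}, done: recv[Int].offer{err: μX.…, more: μX.…, ack: end}}
@3 select ack  match  state: send[Unit].select{data: μX.…, stop: end}
all 3 steps conform

NONE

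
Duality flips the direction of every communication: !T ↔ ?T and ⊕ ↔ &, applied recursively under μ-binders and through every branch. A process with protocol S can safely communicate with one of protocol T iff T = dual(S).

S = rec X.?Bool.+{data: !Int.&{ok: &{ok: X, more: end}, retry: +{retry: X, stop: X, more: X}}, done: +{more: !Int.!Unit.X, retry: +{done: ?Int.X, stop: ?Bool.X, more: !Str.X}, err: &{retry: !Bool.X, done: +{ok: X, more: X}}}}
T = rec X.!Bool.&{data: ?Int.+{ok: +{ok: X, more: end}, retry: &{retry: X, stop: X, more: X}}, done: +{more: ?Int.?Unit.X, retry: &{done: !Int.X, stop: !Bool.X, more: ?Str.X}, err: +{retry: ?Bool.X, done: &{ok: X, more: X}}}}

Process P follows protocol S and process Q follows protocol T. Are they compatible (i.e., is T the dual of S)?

NO

rec X ‖ rec X  ✓ (μ self-dual)
  ?Bool ‖ !Bool  ✓
    +{data,done} ‖ &{data,done}  ✓ label sets agree
      • data:
        !Int ‖ ?Int  ✓
          &{ok,retry} ‖ +{ok,retry}  ✓ label sets agree
            • ok:
              &{ok,more} ‖ +{ok,more}  ✓ label sets agree
                • ok:
                  X ‖ X  ✓
                • more:
                  end ‖ end  ✓
            • retry:
              +{retry,stop,more} ‖ &{retry,stop,more}  ✓ label sets agree
                • retry:
                  X ‖ X  ✓
                • stop:
                  X ‖ X  ✓
                • more:
                  X ‖ X  ✓
      • done:
        +{more,retry,err} ‖ +{more,retry,err}  ✗ choice polarity not flipped — not dual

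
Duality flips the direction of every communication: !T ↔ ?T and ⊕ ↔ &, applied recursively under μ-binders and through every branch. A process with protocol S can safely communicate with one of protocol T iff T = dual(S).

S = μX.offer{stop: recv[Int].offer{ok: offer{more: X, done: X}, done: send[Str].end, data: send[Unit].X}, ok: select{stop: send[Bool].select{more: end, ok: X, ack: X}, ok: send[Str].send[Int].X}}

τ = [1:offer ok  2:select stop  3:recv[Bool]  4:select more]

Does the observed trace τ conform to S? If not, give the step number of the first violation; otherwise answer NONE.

3

[1] offer ok  ok  now at select{stop: send[Bool].select{more: end, ok: μX.…, ack: μX.…}, ok: send[Str].send[Int].μX.…}
[2] select stop  ok  now at send[Bool].select{more: end, ok: μX.…, ack: μX.…}
[3] got recv[Bool], protocol expects send[Bool]  ✗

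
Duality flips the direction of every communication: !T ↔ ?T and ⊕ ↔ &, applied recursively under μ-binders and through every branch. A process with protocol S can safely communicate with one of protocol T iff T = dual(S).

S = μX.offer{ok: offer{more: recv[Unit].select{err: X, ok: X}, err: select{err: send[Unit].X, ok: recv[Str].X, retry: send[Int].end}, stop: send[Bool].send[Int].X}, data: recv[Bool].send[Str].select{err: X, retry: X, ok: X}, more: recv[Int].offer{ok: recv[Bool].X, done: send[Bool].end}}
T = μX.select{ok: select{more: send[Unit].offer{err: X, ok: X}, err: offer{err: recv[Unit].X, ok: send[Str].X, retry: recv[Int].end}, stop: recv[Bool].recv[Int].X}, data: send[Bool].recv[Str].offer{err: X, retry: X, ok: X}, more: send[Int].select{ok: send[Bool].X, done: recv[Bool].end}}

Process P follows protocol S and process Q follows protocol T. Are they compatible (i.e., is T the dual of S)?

μX ‖ μX  ✓ (binder kept)
  offer{ok,data,more} ‖ select{ok,data,more}  ✓ same labels
    [ok]
      offer{more,err,stop} ‖ select{more,err,stop}  ✓ same labels
        [more]
          recv[Unit] ‖ send[Unit]  ✓
            select{err,ok} ‖ offer{err,ok}  ✓ same labels
              [err]
                X ‖ X  ✓
              [ok]
                X ‖ X  ✓
        [err]
          select{err,ok,retry} ‖ offer{err,ok,retry}  ✓ same labels
            [err]
              send[Unit] ‖ recv[Unit]  ✓
                X ‖ X  ✓
            [ok]
              recv[Str] ‖ send[Str]  ✓
                X ‖ X  ✓
            [retry]
              send[Int] ‖ recv[Int]  ✓
                end ‖ end  ✓
        [stop]
          send[Bool] ‖ recv[Bool]  ✓
            send[Int] ‖ recv[Int]  ✓
              X ‖ X  ✓
    [data]
      recv[Bool] ‖ send[Bool]  ✓
        send[Str] ‖ recv[Str]  ✓
          select{err,retry,ok} ‖ offer{err,retry,ok}  ✓ same labels
            [err]
              X ‖ X  ✓
            [retry]
              X ‖ X  ✓
            [ok]
              X ‖ X  ✓
    [more]
      recv[Int] ‖ send[Int]  ✓
        offer{ok,done} ‖ select{ok,done}  ✓ same labels
          [ok]
            recv[Bool] ‖ send[Bool]  ✓
              X ‖ X  ✓
          [done]
            send[Bool] ‖ recv[Bool]  ✓
              end ‖ end  ✓

YES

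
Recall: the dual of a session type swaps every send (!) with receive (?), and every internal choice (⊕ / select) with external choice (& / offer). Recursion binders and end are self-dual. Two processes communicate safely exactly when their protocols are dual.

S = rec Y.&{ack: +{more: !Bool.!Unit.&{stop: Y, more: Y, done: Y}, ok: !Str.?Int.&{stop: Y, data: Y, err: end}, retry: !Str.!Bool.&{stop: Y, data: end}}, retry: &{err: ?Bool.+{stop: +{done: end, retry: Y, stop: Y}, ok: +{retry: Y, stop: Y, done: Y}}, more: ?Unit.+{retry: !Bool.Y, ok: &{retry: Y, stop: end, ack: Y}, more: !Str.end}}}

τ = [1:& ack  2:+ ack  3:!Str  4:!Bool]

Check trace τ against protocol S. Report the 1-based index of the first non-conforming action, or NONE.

[1] & ack  ok  now at +{more: !Bool.!Unit.&{stop: rec Y.…, more: rec Y.…, done: rec Y.…}, ok: !Str.?Int.&{stop: rec Y.…, data: rec Y.…, err: end}, retry: !Str.!Bool.&{stop: rec Y.…, data: end}}
[2] got + ack, protocol expects + more or + ok or + retry  ✗

2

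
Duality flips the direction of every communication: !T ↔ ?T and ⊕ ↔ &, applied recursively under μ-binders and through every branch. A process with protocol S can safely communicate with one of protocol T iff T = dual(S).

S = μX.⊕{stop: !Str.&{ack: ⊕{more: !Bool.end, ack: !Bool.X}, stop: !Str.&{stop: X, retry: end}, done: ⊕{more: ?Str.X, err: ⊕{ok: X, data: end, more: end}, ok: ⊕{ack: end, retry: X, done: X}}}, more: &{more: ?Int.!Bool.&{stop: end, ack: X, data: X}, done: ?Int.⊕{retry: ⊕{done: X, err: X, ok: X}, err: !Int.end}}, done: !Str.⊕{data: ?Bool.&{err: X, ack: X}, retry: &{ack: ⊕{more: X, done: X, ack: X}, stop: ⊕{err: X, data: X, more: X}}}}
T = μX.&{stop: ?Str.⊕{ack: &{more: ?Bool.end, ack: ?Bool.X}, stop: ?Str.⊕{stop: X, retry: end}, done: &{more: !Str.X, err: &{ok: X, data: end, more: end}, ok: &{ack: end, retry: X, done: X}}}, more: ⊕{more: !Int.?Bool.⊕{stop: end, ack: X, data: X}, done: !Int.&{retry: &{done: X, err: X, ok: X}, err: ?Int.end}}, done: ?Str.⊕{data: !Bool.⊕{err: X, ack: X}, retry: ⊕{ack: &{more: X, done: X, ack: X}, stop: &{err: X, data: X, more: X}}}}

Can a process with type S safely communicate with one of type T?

NO

μX vs μX  ok (rec unchanged)
  ⊕{stop,more,done} vs &{stop,more,done}  ok labels match
    [stop]
      !Str vs ?Str  ok
        &{ack,stop,done} vs ⊕{ack,stop,done}  ok labels match
          [ack]
            ⊕{more,ack} vs &{more,ack}  ok labels match
              [more]
                !Bool vs ?Bool  ok
                  end vs end  ok
              [ack]
                !Bool vs ?Bool  ok
                  X vs X  ok
          [stop]
            !Str vs ?Str  ok
              &{stop,retry} vs ⊕{stop,retry}  ok labels match
                [stop]
                  X vs X  ok
                [retry]
                  end vs end  ok
          [done]
            ⊕{more,err,ok} vs &{more,err,ok}  ok labels match
              [more]
                ?Str vs !Str  ok
                  X vs X  ok
              [err]
                ⊕{ok,data,more} vs &{ok,data,more}  ok labels match
                  [ok]
                    X vs X  ok
                  [data]
                    end vs end  ok
                  [more]
                    end vs end  ok
              [ok]
                ⊕{ack,retry,done} vs &{ack,retry,done}  ok labels match
                  [ack]
                    end vs end  ok
                  [retry]
                    X vs X  ok
                  [done]
                    X vs X  ok
    [more]
      &{more,done} vs ⊕{more,done}  ok labels match
        [more]
          ?Int vs !Int  ok
            !Bool vs ?Bool  ok
              &{stop,ack,data} vs ⊕{stop,ack,data}  ok labels match
                [stop]
                  end vs end  ok
                [ack]
                  X vs X  ok
                [data]
                  X vs X  ok
        [done]
          ?Int vs !Int  ok
            ⊕{retry,err} vs &{retry,err}  ok labels match
              [retry]
                ⊕{done,err,ok} vs &{done,err,ok}  ok labels match
                  [done]
                    X vs X  ok
                  [err]
                    X vs X  ok
                  [ok]
                    X vs X  ok
              [err]
                !Int vs ?Int  ok
                  end vs end  ok
    [done]
      !Str vs ?Str  ok
        ⊕{data,retry} vs ⊕{data,retry}  ✗ choice polarity not flipped — not dual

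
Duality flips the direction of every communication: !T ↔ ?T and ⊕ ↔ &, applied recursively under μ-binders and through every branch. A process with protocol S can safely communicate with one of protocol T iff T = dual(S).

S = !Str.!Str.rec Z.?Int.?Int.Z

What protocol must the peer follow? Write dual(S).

?Str.?Str.rec Z.!Int.!Int.Z

!Str = ?Str
  !Str = ?Str
    rec Z = rec Z  (rec unchanged)
      ?Int = !Int
        ?Int = !Int
          dual(Z) = Z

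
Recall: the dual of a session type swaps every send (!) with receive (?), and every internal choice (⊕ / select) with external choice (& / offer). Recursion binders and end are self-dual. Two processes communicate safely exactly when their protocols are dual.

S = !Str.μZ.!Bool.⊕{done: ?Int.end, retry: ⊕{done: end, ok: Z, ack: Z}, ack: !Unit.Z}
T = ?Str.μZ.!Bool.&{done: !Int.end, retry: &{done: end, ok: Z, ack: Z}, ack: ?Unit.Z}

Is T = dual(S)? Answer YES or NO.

!Str | ?Str  match
  μZ | μZ  match (μ self-dual)
    !Bool | !Bool  ✗ same direction on both sides — not dual

NO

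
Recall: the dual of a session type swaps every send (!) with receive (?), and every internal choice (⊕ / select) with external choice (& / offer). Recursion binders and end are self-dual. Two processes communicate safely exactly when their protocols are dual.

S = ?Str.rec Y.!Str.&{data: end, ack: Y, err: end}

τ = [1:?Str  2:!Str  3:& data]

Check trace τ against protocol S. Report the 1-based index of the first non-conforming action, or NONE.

step 1: ?Str  match  residual = rec Y.…
step 2: !Str  match  residual = &{data: end, ack: rec Y.…, err: end}
step 3: & data  match  residual = end
τ conforms to S (length 3)

NONE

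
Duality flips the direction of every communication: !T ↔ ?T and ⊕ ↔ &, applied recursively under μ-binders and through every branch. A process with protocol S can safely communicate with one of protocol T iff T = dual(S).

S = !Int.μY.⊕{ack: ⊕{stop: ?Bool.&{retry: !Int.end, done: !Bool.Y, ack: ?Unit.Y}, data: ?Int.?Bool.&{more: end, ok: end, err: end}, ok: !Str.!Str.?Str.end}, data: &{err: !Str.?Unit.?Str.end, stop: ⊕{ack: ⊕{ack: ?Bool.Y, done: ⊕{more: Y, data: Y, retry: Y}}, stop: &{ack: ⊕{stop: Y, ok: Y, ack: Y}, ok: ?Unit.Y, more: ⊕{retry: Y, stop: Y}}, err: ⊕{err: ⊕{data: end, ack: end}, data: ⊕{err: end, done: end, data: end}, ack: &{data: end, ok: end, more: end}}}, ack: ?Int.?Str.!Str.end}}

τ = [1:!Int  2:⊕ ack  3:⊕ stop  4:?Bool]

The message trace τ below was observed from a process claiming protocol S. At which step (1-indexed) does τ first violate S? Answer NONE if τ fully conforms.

step 1: !Int  match  now at μY.…
step 2: ⊕ ack  match  now at ⊕{stop: ?Bool.&{retry: !Int.end, done: !Bool.μY.…, ack: ?Unit.μY.…}, data: ?Int.?Bool.&{more: end, ok: end, err: end}, ok: !Str.!Str.?Str.end}
step 3: ⊕ stop  match  now at ?Bool.&{retry: !Int.end, done: !Bool.μY.…, ack: ?Unit.μY.…}
step 4: ?Bool  match  now at &{retry: !Int.end, done: !Bool.μY.…, ack: ?Unit.μY.…}
trace exhausted — no violation

NONE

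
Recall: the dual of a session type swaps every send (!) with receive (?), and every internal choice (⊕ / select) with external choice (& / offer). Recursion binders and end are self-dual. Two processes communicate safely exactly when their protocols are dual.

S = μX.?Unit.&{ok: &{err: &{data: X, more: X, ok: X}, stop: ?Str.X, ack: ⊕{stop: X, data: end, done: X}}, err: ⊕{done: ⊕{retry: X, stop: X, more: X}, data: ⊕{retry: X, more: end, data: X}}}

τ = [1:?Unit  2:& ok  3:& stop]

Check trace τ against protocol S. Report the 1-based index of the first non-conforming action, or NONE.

NONE

step 1: ?Unit  ✓  cont: &{ok: &{err: &{data: μX.…, more: μX.…, ok: μX.…}, stop: ?Str.μX.…, ack: ⊕{stop: μX.…, data: end, done: μX.…}}, err: ⊕{done: ⊕{retry: μX.…, stop: μX.…, more: μX.…}, data: ⊕{retry: μX.…, more: end, data: μX.…}}}
step 2: & ok  ✓  cont: &{err: &{data: μX.…, more: μX.…, ok: μX.…}, stop: ?Str.μX.…, ack: ⊕{stop: μX.…, data: end, done: μX.…}}
step 3: & stop  ✓  cont: ?Str.μX.…
τ conforms to S (length 3)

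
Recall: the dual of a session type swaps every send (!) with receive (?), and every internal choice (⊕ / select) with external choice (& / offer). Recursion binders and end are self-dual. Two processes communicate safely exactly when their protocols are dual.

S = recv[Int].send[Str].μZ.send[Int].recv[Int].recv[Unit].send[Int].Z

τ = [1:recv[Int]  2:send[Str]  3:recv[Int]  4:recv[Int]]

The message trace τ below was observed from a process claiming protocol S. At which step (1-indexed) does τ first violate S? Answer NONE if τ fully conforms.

@1 recv[Int]  match  residual = send[Str].μZ.…
@2 send[Str]  match  residual = μZ.…
@3 got recv[Int], protocol expects send[Int]  ✗

3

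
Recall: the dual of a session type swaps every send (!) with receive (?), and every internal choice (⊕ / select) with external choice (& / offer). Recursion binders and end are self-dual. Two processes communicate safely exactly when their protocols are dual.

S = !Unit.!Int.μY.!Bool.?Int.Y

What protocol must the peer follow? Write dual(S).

?Unit.?Int.μY.?Bool.!Int.Y

!Unit ↦ ?Unit
  !Int ↦ ?Int
    μY ↦ μY  (rec unchanged)
      !Bool ↦ ?Bool
        ?Int ↦ !Int
          Y self-dual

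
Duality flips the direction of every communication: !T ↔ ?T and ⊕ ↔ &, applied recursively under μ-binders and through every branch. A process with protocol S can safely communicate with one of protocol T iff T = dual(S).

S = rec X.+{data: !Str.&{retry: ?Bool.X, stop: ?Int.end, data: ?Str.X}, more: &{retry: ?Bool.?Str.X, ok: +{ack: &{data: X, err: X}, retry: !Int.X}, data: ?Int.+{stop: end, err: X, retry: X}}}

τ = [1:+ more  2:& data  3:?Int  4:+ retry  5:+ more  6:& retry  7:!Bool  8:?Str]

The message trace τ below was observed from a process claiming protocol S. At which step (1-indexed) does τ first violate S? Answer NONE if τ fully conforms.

[1] + more  ok  residual = &{retry: ?Bool.?Str.rec X.…, ok: +{ack: &{data: rec X.…, err: rec X.…}, retry: !Int.rec X.…}, data: ?Int.+{stop: end, err: rec X.…, retry: rec X.…}}
[2] & data  ok  residual = ?Int.+{stop: end, err: rec X.…, retry: rec X.…}
[3] ?Int  ok  residual = +{stop: end, err: rec X.…, retry: rec X.…}
[4] + retry  ok  residual = rec X.…
[5] + more  ok  residual = &{retry: ?Bool.?Str.rec X.…, ok: +{ack: &{data: rec X.…, err: rec X.…}, retry: !Int.rec X.…}, data: ?Int.+{stop: end, err: rec X.…, retry: rec X.…}}
[6] & retry  ok  residual = ?Bool.?Str.rec X.…
[7] got !Bool, protocol expects ?Bool  ✗

7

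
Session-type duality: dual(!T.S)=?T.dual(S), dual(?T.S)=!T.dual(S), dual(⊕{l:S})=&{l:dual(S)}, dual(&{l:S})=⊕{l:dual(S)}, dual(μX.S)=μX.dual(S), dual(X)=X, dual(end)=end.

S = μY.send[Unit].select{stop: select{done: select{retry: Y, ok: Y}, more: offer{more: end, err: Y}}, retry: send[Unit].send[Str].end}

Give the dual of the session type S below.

μY.recv[Unit].offer{stop: offer{done: offer{retry: Y, ok: Y}, more: select{more: end, err: Y}}, retry: recv[Unit].recv[Str].end}

μY = μY  (rec unchanged)
  send[Unit] = recv[Unit]
    select{stop,retry} = offer{stop,retry}  (internal→external)
      case stop:
        select{done,more} = offer{done,more}  (internal→external)
          case done:
            select{retry,ok} = offer{retry,ok}  (internal→external)
              case retry:
                dual(Y) = Y
              case ok:
                dual(Y) = Y
          case more:
            offer{more,err} = select{more,err}  (offer→select)
              case more:
                dual(end) = end
              case err:
                dual(Y) = Y
      case retry:
        send[Unit] = recv[Unit]
          send[Str] = recv[Str]
            dual(end) = end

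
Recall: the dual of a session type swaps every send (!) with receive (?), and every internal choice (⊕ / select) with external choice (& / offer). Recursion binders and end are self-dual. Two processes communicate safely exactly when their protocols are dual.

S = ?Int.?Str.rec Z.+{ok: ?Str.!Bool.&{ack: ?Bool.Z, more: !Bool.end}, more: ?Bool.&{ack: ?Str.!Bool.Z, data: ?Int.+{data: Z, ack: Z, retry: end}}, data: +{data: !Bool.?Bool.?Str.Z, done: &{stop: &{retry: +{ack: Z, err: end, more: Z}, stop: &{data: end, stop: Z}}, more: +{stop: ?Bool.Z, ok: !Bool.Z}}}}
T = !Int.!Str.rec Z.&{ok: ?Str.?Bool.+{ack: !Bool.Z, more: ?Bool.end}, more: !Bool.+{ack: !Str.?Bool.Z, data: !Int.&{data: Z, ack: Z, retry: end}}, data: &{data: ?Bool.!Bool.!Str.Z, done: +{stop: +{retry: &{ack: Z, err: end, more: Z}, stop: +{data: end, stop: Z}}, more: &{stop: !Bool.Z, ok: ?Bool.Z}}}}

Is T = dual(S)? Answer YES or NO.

?Int vs !Int  match
  ?Str vs !Str  match
    rec Z vs rec Z  match (rec unchanged)
      +{ok,more,data} vs &{ok,more,data}  match labels match
        case ok:
          ?Str vs ?Str  ✗ same direction on both sides — not dual

NO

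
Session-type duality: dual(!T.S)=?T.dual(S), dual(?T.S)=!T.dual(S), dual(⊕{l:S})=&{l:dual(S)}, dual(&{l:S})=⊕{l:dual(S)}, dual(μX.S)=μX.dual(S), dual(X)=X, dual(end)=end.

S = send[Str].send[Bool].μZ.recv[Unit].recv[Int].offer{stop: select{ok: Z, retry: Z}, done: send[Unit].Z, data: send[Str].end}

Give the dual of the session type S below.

recv[Str].recv[Bool].μZ.send[Unit].send[Int].select{stop: offer{ok: Z, retry: Z}, done: recv[Unit].Z, data: recv[Str].end}

send[Str] = recv[Str]
  send[Bool] = recv[Bool]
    μZ = μZ  (μ self-dual)
      recv[Unit] = send[Unit]
        recv[Int] = send[Int]
          offer{stop,done,data} = select{stop,done,data}  (external→internal)
            case stop:
              select{ok,retry} = offer{ok,retry}  (internal→external)
                case ok:
                  Z self-dual
                case retry:
                  Z self-dual
            case done:
              send[Unit] = recv[Unit]
                Z self-dual
            case data:
              send[Str] = recv[Str]
                end self-dual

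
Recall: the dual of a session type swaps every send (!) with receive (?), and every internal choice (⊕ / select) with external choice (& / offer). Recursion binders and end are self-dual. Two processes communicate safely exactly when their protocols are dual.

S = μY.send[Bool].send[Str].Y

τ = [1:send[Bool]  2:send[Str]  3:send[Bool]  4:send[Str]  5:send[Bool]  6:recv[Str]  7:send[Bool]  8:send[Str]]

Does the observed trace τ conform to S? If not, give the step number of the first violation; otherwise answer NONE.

@1 send[Bool]  ✓  state: send[Str].μY.…
@2 send[Str]  ✓  state: μY.…
@3 send[Bool]  ✓  state: send[Str].μY.…
@4 send[Str]  ✓  state: μY.…
@5 send[Bool]  ✓  state: send[Str].μY.…
@6 got recv[Str], protocol expects send[Str]  ✗

6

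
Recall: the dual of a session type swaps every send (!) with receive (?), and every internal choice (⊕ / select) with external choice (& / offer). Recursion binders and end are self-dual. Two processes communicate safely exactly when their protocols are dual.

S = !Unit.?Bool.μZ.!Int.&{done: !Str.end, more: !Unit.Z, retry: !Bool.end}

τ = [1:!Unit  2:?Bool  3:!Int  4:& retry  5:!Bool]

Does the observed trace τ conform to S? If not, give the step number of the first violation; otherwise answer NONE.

NONE

step 1: !Unit  match  residual = ?Bool.μZ.…
step 2: ?Bool  match  residual = μZ.…
step 3: !Int  match  residual = &{done: !Str.end, more: !Unit.μZ.…, retry: !Bool.end}
step 4: & retry  match  residual = !Bool.end
step 5: !Bool  match  residual = end
τ conforms to S (length 5)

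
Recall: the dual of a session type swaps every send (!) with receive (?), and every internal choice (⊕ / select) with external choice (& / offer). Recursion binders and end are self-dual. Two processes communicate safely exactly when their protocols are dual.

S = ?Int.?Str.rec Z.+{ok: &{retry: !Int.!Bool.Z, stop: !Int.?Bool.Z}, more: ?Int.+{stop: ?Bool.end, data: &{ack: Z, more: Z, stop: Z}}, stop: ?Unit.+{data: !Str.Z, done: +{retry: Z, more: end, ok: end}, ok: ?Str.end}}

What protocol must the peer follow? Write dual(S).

!Int.!Str.rec Z.&{ok: +{retry: ?Int.?Bool.Z, stop: ?Int.!Bool.Z}, more: !Int.&{stop: !Bool.end, data: +{ack: Z, more: Z, stop: Z}}, stop: !Unit.&{data: ?Str.Z, done: &{retry: Z, more: end, ok: end}, ok: !Str.end}}

?Int = !Int
  ?Str = !Str
    rec Z = rec Z  (binder kept)
      +{ok,more,stop} = &{ok,more,stop}  (internal→external)
        case ok:
          &{retry,stop} = +{retry,stop}  (&→⊕)
            case retry:
              !Int = ?Int
                !Bool = ?Bool
                  Z ↦ Z
            case stop:
              !Int = ?Int
                ?Bool = !Bool
                  Z ↦ Z
        case more:
          ?Int = !Int
            +{stop,data} = &{stop,data}  (internal→external)
              case stop:
                ?Bool = !Bool
                  end ↦ end
              case data:
                &{ack,more,stop} = +{ack,more,stop}  (&→⊕)
                  case ack:
                    Z ↦ Z
                  case more:
                    Z ↦ Z
                  case stop:
                    Z ↦ Z
        case stop:
          ?Unit = !Unit
            +{data,done,ok} = &{data,done,ok}  (internal→external)
              case data:
                !Str = ?Str
                  Z ↦ Z
              case done:
                +{retry,more,ok} = &{retry,more,ok}  (internal→external)
                  case retry:
                    Z ↦ Z
                  case more:
                    end ↦ end
                  case ok:
                    end ↦ end
              case ok:
                ?Str = !Str
                  end ↦ end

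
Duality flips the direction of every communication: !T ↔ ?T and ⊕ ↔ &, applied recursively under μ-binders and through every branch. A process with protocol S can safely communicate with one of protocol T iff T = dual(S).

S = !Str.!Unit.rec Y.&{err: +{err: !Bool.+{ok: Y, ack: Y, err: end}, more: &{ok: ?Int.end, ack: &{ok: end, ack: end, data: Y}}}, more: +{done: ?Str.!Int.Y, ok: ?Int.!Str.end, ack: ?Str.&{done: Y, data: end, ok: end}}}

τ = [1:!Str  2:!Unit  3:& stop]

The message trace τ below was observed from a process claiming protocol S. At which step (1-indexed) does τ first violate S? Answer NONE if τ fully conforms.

[1] !Str  match  residual = !Unit.rec Y.…
[2] !Unit  match  residual = rec Y.…
[3] got & stop, protocol expects & err or & more  ✗

3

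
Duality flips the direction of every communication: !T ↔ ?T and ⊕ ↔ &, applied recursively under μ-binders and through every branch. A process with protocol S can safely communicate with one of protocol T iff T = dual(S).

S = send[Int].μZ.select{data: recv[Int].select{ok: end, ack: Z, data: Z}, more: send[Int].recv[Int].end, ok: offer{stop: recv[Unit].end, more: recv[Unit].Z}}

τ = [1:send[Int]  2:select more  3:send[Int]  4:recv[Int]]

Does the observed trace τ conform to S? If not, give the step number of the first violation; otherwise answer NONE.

NONE

step 1: send[Int]  ok  now at μZ.…
step 2: select more  ok  now at send[Int].recv[Int].end
step 3: send[Int]  ok  now at recv[Int].end
step 4: recv[Int]  ok  now at end
trace exhausted — no violation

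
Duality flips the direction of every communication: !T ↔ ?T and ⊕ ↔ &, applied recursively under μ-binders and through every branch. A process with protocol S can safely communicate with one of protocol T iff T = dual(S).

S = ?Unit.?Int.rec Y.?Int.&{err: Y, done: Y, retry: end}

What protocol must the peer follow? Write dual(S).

!Unit.!Int.rec Y.!Int.+{err: Y, done: Y, retry: end}

?Unit = !Unit
  ?Int = !Int
    rec Y = rec Y  (rec unchanged)
      ?Int = !Int
        &{err,done,retry} = +{err,done,retry}  (external→internal)
          • err:
            Y self-dual
          • done:
            Y self-dual
          • retry:
            end self-dual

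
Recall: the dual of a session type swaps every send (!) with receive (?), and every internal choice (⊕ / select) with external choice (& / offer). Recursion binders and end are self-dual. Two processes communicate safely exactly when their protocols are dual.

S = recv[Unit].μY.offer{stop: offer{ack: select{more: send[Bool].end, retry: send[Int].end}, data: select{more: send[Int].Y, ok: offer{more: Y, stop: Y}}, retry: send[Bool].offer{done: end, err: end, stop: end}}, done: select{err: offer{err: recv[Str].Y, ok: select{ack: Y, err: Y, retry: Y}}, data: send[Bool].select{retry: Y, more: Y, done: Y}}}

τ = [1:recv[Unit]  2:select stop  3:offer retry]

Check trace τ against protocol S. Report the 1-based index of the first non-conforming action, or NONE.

@1 recv[Unit]  ok  residual = μY.…
@2 got select stop, protocol expects offer stop or offer done  ✗

2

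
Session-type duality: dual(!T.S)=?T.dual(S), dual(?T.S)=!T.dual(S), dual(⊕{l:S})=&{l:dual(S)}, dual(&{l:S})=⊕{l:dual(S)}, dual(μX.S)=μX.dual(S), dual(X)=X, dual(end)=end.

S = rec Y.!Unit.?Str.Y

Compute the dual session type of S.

rec Y ↦ rec Y  (rec unchanged)
  !Unit ↦ ?Unit
    ?Str ↦ !Str
      dual(Y) = Y

rec Y.?Unit.!Str.Y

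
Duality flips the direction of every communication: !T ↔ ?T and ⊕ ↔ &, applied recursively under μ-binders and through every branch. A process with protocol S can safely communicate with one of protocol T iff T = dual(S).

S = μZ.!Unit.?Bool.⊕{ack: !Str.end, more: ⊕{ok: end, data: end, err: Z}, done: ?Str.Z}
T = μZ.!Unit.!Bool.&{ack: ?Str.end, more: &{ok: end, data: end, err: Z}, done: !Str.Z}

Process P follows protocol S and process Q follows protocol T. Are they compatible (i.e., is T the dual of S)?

NO

μZ vs μZ  ✓ (binder kept)
  !Unit vs !Unit  ✗ same direction on both sides — not dual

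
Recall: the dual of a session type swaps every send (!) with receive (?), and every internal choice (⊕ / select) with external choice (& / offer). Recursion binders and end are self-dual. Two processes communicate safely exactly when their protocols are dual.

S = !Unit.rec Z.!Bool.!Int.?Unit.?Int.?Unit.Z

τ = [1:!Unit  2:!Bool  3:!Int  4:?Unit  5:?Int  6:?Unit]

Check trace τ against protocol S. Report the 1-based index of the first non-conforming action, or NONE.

NONE

@1 !Unit  ok  cont: rec Z.…
@2 !Bool  ok  cont: !Int.?Unit.?Int.?Unit.rec Z.…
@3 !Int  ok  cont: ?Unit.?Int.?Unit.rec Z.…
@4 ?Unit  ok  cont: ?Int.?Unit.rec Z.…
@5 ?Int  ok  cont: ?Unit.rec Z.…
@6 ?Unit  ok  cont: rec Z.…
τ conforms to S (length 6)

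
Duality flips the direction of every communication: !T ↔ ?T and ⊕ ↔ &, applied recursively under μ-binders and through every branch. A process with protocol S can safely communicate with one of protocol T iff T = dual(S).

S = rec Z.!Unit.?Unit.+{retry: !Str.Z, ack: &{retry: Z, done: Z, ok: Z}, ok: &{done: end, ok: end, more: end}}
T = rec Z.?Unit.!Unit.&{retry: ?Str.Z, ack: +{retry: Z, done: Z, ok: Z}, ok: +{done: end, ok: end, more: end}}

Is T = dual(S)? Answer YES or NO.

YES

rec Z vs rec Z  match (rec unchanged)
  !Unit vs ?Unit  match
    ?Unit vs !Unit  match
      +{retry,ack,ok} vs &{retry,ack,ok}  match labels match
        case retry:
          !Str vs ?Str  match
            Z vs Z  match
        case ack:
          &{retry,done,ok} vs +{retry,done,ok}  match labels match
            case retry:
              Z vs Z  match
            case done:
              Z vs Z  match
            case ok:
              Z vs Z  match
        case ok:
          &{done,ok,more} vs +{done,ok,more}  match labels match
            case done:
              end vs end  match
            case ok:
              end vs end  match
            case more:
              end vs end  match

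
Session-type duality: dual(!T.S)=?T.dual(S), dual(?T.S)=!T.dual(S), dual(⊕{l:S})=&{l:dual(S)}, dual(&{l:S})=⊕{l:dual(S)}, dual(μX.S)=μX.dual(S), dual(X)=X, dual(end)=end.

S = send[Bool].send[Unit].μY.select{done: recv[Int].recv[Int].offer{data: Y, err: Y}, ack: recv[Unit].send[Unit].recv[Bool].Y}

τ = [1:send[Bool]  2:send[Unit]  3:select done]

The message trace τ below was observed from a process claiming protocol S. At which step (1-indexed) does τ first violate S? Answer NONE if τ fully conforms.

@1 send[Bool]  ✓  now at send[Unit].μY.…
@2 send[Unit]  ✓  now at μY.…
@3 select done  ✓  now at recv[Int].recv[Int].offer{data: μY.…, err: μY.…}
τ conforms to S (length 3)

NONE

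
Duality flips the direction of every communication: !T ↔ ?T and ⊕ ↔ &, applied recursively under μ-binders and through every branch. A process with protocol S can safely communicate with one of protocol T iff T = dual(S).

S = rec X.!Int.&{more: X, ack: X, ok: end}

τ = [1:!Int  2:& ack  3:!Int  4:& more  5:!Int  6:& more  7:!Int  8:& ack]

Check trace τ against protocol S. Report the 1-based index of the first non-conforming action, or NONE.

NONE

@1 !Int  match  cont: &{more: rec X.…, ack: rec X.…, ok: end}
@2 & ack  match  cont: rec X.…
@3 !Int  match  cont: &{more: rec X.…, ack: rec X.…, ok: end}
@4 & more  match  cont: rec X.…
@5 !Int  match  cont: &{more: rec X.…, ack: rec X.…, ok: end}
@6 & more  match  cont: rec X.…
@7 !Int  match  cont: &{more: rec X.…, ack: rec X.…, ok: end}
@8 & ack  match  cont: rec X.…
trace exhausted — no violation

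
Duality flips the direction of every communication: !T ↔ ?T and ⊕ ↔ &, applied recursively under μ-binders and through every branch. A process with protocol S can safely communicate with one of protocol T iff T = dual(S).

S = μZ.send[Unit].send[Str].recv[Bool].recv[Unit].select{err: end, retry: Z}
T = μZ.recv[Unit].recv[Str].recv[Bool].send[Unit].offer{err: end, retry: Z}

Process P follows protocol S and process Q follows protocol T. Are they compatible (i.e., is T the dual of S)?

μZ ‖ μZ  ok (binder kept)
  send[Unit] ‖ recv[Unit]  ok
    send[Str] ‖ recv[Str]  ok
      recv[Bool] ‖ recv[Bool]  ✗ same direction on both sides — not dual

NO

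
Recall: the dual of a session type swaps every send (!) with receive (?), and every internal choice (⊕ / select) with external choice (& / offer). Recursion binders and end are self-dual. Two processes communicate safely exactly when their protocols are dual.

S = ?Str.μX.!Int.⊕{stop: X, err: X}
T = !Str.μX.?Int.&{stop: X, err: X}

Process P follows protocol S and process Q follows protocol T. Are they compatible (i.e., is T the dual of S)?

YES

?Str ‖ !Str  ok
  μX ‖ μX  ok (μ self-dual)
    !Int ‖ ?Int  ok
      ⊕{stop,err} ‖ &{stop,err}  ok labels match
        case stop:
          X ‖ X  ok
        case err:
          X ‖ X  ok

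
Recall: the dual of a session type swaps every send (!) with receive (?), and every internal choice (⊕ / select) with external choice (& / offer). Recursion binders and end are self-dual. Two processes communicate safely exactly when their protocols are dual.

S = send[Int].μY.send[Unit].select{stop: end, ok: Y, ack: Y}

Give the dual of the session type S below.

send[Int] = recv[Int]
  μY = μY  (rec unchanged)
    send[Unit] = recv[Unit]
      select{stop,ok,ack} = offer{stop,ok,ack}  (⊕→&)
        case stop:
          dual(end) = end
        case ok:
          dual(Y) = Y
        case ack:
          dual(Y) = Y

recv[Int].μY.recv[Unit].offer{stop: end, ok: Y, ack: Y}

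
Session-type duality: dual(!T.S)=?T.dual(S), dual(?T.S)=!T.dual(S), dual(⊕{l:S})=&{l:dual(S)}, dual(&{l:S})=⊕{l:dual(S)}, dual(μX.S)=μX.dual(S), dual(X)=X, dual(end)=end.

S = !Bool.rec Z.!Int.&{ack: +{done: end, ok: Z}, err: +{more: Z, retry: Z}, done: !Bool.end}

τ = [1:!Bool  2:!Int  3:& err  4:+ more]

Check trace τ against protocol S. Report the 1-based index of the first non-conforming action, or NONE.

NONE

step 1: !Bool  match  now at rec Z.…
step 2: !Int  match  now at &{ack: +{done: end, ok: rec Z.…}, err: +{more: rec Z.…, retry: rec Z.…}, done: !Bool.end}
step 3: & err  match  now at +{more: rec Z.…, retry: rec Z.…}
step 4: + more  match  now at rec Z.…
trace exhausted — no violation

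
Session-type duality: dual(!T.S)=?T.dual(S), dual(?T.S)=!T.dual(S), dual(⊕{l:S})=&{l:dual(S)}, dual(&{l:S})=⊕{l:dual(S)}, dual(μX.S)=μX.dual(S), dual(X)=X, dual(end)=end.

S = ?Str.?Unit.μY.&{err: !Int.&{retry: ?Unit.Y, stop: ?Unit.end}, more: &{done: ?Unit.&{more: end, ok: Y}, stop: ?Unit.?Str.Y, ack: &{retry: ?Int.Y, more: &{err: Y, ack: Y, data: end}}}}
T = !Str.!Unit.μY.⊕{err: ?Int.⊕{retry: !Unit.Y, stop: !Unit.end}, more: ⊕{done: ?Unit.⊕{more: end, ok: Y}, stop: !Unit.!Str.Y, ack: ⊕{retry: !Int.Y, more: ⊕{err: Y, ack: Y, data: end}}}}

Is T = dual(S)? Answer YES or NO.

?Str | !Str  match
  ?Unit | !Unit  match
    μY | μY  match (μ self-dual)
      &{err,more} | ⊕{err,more}  match labels match
        [err]
          !Int | ?Int  match
            &{retry,stop} | ⊕{retry,stop}  match labels match
              [retry]
                ?Unit | !Unit  match
                  Y | Y  match
              [stop]
                ?Unit | !Unit  match
                  end | end  match
        [more]
          &{done,stop,ack} | ⊕{done,stop,ack}  match labels match
            [done]
              ?Unit | ?Unit  ✗ same direction on both sides — not dual

NO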